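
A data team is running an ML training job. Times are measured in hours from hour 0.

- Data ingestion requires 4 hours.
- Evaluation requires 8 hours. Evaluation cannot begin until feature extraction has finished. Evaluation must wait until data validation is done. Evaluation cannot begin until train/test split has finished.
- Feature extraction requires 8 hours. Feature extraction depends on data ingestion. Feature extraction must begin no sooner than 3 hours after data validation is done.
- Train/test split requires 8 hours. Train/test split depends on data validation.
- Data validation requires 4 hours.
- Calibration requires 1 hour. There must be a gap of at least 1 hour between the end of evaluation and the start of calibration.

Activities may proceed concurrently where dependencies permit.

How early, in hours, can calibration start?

Nothing blocks data validation, so it runs from hour 0 to hour 4.
Train/test split cannot begin until data validation (finishes hour 4). It runs from hour 4 to 4 + 8 = hour 12.
Data ingestion can start immediately at hour 0; it finishes at hour 4.
For feature extraction: data ingestion (finishes hour 4); data validation (finishes hour 4, plus 3-hour gap → hour 7). Taking the maximum gives a start of hour 7, and it finishes at 7 + 8 = hour 15.
Evaluation cannot start until feature extraction (finishes hour 15); data validation (finishes hour 4); train/test split (finishes hour 12). The controlling bound is hour 15, so evaluation finishes at 15 + 8 = hour 23.
Calibration waits on evaluation (finishes hour 23, plus 1-hour gap → hour 24), so the earliest it can start is hour 24.

24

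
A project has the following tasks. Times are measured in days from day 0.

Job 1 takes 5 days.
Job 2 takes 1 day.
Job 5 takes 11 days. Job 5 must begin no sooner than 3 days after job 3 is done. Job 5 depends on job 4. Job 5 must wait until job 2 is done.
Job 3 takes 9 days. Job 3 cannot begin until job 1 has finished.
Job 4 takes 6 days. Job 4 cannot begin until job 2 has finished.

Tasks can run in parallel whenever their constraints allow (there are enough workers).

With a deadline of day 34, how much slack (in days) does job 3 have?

Job 1 can start immediately at day 0; it finishes at day 5.
Job 3 cannot begin until job 1 (finishes day 5). It runs from day 5 to 5 + 9 = day 14.

Working backward from the deadline:
Job 5 must finish by day 34; it takes 11 days, so it must start by 34 − 11 = day 23.
Since job 5 (must start by day 23, minus 3-day gap → day 20) depends on it, job 3 must finish by day 20. Backing off its 9-day duration gives a latest start of day 11.
So job 3 can start as early as day 5 and as late as day 11, giving 11 − 5 = 6 days of slack.

6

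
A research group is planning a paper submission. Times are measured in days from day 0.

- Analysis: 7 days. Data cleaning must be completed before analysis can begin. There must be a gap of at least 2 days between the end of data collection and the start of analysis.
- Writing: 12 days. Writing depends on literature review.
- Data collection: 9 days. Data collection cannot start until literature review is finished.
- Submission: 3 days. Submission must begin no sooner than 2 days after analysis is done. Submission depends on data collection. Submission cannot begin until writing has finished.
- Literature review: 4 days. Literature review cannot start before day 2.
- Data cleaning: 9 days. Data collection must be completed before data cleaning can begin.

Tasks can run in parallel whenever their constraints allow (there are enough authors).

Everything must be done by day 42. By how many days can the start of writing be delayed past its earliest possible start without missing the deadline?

21

After its own release at day 2, literature review can start at day 2 and finishes at day 6.
After literature review (finishes day 6), writing can start at day 6 and finishes at day 18.

Working backward from the deadline:
Submission must finish by day 42; it takes 3 days, so it must start by 42 − 3 = day 39.
Writing must finish before submission (must start by day 39). With a 12-day duration, writing must start by 39 − 12 = day 27.
So writing can start as early as day 6 and as late as day 27, giving 27 − 6 = 21 days of slack.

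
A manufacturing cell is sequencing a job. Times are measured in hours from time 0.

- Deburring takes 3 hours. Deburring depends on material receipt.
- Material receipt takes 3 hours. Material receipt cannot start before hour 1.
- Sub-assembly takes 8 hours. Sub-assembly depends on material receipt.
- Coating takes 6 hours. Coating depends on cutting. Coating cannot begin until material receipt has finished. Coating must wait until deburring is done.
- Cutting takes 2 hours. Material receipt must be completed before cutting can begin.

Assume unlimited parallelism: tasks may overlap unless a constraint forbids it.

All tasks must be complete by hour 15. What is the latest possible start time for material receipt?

3

Coating must finish by hour 15; it takes 6 hours, so it must start by 15 − 6 = hour 9.
Cutting must finish before coating (must start by hour 9). With a 2-hour duration, cutting must start by 9 − 2 = hour 7.
Deburring must finish before coating (must start by hour 9). With a 3-hour duration, deburring must start by 9 − 3 = hour 6.
To finish by hour 15, sub-assembly (duration 8) must start no later than hour 7.
Material receipt has several dependents: cutting (must start by hour 7); deburring (must start by hour 6); coating (must start by hour 9); sub-assembly (must start by hour 7). The earliest of those limits is hour 6, so material receipt must start by 6 − 3 = hour 3.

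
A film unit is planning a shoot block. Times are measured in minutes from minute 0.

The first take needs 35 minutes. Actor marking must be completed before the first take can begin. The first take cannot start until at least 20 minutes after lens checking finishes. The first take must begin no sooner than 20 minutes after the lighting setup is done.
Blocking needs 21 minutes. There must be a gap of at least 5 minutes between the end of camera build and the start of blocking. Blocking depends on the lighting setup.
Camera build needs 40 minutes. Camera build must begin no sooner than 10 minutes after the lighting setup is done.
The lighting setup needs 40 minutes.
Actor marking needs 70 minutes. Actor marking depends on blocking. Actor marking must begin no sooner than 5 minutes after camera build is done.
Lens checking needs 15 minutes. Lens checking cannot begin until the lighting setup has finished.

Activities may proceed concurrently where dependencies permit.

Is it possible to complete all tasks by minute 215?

No

Nothing blocks the lighting setup, so it runs from minute 0 to minute 40.
Lens checking waits on the lighting setup (finishes minute 40), so it starts at minute 40 and finishes at 40 + 15 = minute 55.
Camera build waits on the lighting setup (finishes minute 40, plus 10-minute gap → minute 50), so it starts at minute 50 and finishes at 50 + 40 = minute 90.
Blocking needs all of camera build (finishes minute 90, plus 5-minute gap → minute 95); the lighting setup (finishes minute 40). That puts its earliest start at minute 95; it finishes at 95 + 21 = minute 116.
Actor marking has to wait for blocking (finishes minute 116); camera build (finishes minute 90, plus 5-minute gap → minute 95). The latest of these is minute 116, so actor marking runs minute 116 to 116 + 70 = minute 186.
The first take has to wait for actor marking (finishes minute 186); lens checking (finishes minute 55, plus 20-minute gap → minute 75); the lighting setup (finishes minute 40, plus 20-minute gap → minute 60). The latest of these is minute 186, so the first take runs minute 186 to 186 + 35 = minute 221.
The earliest everything can be done is minute 221, which is after the deadline of 215, so it is not possible.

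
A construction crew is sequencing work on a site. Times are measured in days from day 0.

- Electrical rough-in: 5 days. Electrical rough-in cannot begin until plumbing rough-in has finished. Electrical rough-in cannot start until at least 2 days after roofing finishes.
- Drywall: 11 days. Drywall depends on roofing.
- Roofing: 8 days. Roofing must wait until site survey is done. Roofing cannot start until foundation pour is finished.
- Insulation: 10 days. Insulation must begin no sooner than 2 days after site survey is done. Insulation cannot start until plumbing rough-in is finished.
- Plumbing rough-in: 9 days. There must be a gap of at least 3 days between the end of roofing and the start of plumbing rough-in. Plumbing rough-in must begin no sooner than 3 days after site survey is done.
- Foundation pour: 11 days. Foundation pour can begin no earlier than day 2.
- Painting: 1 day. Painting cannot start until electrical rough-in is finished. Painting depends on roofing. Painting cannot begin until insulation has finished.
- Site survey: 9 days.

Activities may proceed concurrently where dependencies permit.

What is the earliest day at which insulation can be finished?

After its own release at day 2, foundation pour can start at day 2 and finishes at day 13.
Site survey can start immediately at day 0; it finishes at day 9.
For roofing: site survey (finishes day 9); foundation pour (finishes day 13). Taking the maximum gives a start of day 13, and it finishes at 13 + 8 = day 21.
Plumbing rough-in cannot start until roofing (finishes day 21, plus 3-day gap → day 24); site survey (finishes day 9, plus 3-day gap → day 12). The controlling bound is day 24, so plumbing rough-in finishes at 24 + 9 = day 33.
For insulation: site survey (finishes day 9, plus 2-day gap → day 11); plumbing rough-in (finishes day 33). Taking the maximum gives a start of day 33, and it finishes at 33 + 10 = day 43.

43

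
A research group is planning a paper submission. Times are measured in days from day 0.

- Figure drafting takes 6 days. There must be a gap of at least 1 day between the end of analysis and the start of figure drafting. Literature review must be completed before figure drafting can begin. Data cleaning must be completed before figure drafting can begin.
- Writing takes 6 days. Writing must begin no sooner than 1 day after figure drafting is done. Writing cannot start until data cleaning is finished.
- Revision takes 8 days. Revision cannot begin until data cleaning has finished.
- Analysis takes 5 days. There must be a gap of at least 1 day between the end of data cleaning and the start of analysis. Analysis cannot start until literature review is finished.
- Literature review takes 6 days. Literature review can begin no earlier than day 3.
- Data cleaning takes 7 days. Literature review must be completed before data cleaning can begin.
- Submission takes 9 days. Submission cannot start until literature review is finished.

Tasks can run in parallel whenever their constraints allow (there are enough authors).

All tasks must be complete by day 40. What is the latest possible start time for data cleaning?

13

Writing must finish by day 40; it takes 6 days, so it must start by 40 − 6 = day 34.
Figure drafting must finish before writing (must start by day 34, minus 1-day gap → day 33). With a 6-day duration, figure drafting must start by 33 − 6 = day 27.
Since figure drafting (must start by day 27, minus 1-day gap → day 26) depends on it, analysis must finish by day 26. Backing off its 5-day duration gives a latest start of day 21.
Revision has no dependents, so it just needs to finish by day 40. Starting by 40 − 8 = day 32 achieves that.
For data cleaning: analysis (must start by day 21, minus 1-day gap → day 20); figure drafting (must start by day 27); writing (must start by day 34); revision (must start by day 32). The most restrictive is day 20; with a 7-day duration, data cleaning must start by day 13.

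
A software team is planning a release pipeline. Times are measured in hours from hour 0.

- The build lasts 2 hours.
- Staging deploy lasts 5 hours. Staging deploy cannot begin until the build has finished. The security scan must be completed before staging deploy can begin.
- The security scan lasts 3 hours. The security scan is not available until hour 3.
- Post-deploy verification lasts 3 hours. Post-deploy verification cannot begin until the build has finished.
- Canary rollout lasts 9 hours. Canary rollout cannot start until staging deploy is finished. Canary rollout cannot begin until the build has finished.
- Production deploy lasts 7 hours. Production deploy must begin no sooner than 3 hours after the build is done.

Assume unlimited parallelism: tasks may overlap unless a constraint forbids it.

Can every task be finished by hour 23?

The security scan waits on its own release at hour 3, so it starts at hour 3 and finishes at 3 + 3 = hour 6.
Nothing blocks the build, so it runs from hour 0 to hour 2.
After the build (finishes hour 2), post-deploy verification can start at hour 2 and finishes at hour 5.
Production deploy waits on the build (finishes hour 2, plus 3-hour gap → hour 5), so it starts at hour 5 and finishes at 5 + 7 = hour 12.
For staging deploy: the build (finishes hour 2); the security scan (finishes hour 6). Taking the maximum gives a start of hour 6, and it finishes at 6 + 5 = hour 11.
Canary rollout has to wait for staging deploy (finishes hour 11); the build (finishes hour 2). The latest of these is hour 11, so canary rollout runs hour 11 to 11 + 9 = hour 20.
Every task is finished by hour 20, which is no later than the deadline of 23, so the schedule is feasible.

Yes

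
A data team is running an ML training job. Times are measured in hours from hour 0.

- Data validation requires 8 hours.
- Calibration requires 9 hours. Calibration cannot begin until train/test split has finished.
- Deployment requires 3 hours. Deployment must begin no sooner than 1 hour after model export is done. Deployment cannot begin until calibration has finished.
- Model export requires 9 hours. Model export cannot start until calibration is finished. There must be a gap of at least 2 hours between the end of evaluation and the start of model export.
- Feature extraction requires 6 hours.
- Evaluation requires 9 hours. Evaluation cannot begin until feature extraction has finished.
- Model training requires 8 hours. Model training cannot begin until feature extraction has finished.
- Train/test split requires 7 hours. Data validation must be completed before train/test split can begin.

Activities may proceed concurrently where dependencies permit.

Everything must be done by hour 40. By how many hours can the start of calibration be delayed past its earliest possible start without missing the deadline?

3

Nothing blocks data validation, so it runs from hour 0 to hour 8.
Train/test split cannot begin until data validation (finishes hour 8). It runs from hour 8 to 8 + 7 = hour 15.
After train/test split (finishes hour 15), calibration can start at hour 15 and finishes at hour 24.

Working backward from the deadline:
To finish by hour 40, deployment (duration 3) must start no later than hour 37.
Model export must finish before deployment (must start by hour 37, minus 1-hour gap → hour 36). With a 9-hour duration, model export must start by 36 − 9 = hour 27.
Calibration feeds model export (must start by hour 27); deployment (must start by hour 37). Taking the minimum, calibration must finish by hour 27 and start by 27 − 9 = hour 18.
So calibration can start as early as hour 15 and as late as hour 18, giving 18 − 15 = 3 hours of slack.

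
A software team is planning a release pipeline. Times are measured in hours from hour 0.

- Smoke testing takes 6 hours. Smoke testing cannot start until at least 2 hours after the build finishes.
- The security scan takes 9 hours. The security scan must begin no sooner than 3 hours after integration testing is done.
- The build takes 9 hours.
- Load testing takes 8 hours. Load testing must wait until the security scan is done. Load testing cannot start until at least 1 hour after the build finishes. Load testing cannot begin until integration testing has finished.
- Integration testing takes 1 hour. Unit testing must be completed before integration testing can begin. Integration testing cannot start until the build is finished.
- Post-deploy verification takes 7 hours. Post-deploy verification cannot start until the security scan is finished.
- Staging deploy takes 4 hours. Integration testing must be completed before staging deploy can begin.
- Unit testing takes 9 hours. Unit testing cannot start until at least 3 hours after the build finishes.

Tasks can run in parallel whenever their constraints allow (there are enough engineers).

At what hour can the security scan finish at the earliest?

34

The build can start immediately at hour 0; it finishes at hour 9.
Unit testing cannot begin until the build (finishes hour 9, plus 3-hour gap → hour 12). It runs from hour 12 to 12 + 9 = hour 21.
Integration testing has to wait for unit testing (finishes hour 21); the build (finishes hour 9). The latest of these is hour 21, so integration testing runs hour 21 to 21 + 1 = hour 22.
After integration testing (finishes hour 22, plus 3-hour gap → hour 25), the security scan can start at hour 25 and finishes at hour 34.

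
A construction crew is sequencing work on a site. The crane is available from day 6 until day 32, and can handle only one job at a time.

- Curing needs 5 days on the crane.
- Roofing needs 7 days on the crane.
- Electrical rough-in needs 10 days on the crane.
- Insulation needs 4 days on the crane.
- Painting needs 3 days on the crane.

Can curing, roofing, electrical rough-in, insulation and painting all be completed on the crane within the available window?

The crane window is 32 − 6 = 26 days.
Running back to back, the jobs need 5 + 7 + 10 + 4 + 3 = 29 days on the crane.
Since 29 > 26, they cannot all fit.

No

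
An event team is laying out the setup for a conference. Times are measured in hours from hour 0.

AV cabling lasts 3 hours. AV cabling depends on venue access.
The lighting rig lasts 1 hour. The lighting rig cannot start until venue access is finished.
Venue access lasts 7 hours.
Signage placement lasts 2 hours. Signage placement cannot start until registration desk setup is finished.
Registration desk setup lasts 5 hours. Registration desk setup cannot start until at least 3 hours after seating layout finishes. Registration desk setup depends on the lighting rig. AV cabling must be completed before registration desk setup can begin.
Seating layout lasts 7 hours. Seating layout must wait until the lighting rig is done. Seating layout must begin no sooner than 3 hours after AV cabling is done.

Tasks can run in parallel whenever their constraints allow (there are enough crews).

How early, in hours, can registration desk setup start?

Venue access has no prerequisites, so it starts at hour 0 and finishes at hour 7.
After venue access (finishes hour 7), AV cabling can start at hour 7 and finishes at hour 10.
After venue access (finishes hour 7), the lighting rig can start at hour 7 and finishes at hour 8.
Seating layout cannot start until the lighting rig (finishes hour 8); AV cabling (finishes hour 10, plus 3-hour gap → hour 13). The controlling bound is hour 13, so seating layout finishes at 13 + 7 = hour 20.
Registration desk setup waits on seating layout (finishes hour 20, plus 3-hour gap → hour 23); the lighting rig (finishes hour 8); AV cabling (finishes hour 10). The latest of these is hour 23, which is the earliest registration desk setup can start.

23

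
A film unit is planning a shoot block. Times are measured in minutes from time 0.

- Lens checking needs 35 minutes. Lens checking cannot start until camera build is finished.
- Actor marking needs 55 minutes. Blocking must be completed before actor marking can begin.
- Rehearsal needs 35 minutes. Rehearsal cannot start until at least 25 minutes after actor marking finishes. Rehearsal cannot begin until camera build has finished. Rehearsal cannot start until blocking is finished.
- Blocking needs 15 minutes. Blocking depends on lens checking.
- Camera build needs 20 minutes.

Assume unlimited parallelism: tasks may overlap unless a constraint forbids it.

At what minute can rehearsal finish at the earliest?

Camera build can start immediately at minute 0; it finishes at minute 20.
Lens checking waits on camera build (finishes minute 20), so it starts at minute 20 and finishes at 20 + 35 = minute 55.
Blocking waits on lens checking (finishes minute 55), so it starts at minute 55 and finishes at 55 + 15 = minute 70.
Actor marking cannot begin until blocking (finishes minute 70). It runs from minute 70 to 70 + 55 = minute 125.
Rehearsal cannot start until actor marking (finishes minute 125, plus 25-minute gap → minute 150); camera build (finishes minute 20); blocking (finishes minute 70). The controlling bound is minute 150, so rehearsal finishes at 150 + 35 = minute 185.

185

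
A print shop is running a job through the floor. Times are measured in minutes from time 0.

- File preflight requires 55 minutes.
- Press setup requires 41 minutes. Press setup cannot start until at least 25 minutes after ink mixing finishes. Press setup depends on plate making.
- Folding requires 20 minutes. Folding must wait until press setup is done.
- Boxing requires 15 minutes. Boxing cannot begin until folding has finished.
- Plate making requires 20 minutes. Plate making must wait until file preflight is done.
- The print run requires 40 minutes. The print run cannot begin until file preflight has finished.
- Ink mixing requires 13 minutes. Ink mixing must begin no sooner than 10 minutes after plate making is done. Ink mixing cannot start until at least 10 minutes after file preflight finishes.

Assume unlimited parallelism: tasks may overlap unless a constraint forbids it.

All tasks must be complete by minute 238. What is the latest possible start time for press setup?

Boxing has no dependents, so it just needs to finish by minute 238. Starting by 238 − 15 = minute 223 achieves that.
Folding has to be done before boxing (must start by minute 223). That means finishing by minute 223, i.e. starting by 223 − 20 = minute 203.
Press setup has to be done before folding (must start by minute 203). That means finishing by minute 203, i.e. starting by 203 − 41 = minute 162.

162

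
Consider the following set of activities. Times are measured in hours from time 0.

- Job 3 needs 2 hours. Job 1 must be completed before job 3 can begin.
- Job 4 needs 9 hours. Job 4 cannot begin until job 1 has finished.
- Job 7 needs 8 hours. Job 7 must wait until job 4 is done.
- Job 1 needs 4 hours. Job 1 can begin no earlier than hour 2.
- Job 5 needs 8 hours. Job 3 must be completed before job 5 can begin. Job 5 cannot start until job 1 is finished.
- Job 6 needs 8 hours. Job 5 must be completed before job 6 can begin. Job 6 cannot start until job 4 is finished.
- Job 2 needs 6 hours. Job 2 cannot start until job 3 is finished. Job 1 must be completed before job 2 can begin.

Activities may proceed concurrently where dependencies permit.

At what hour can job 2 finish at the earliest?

14

Job 1 cannot begin until its own release at hour 2. It runs from hour 2 to 2 + 4 = hour 6.
Job 3 waits on job 1 (finishes hour 6), so it starts at hour 6 and finishes at 6 + 2 = hour 8.
Job 2 needs all of job 3 (finishes hour 8); job 1 (finishes hour 6). That puts its earliest start at hour 8; it finishes at 8 + 6 = hour 14.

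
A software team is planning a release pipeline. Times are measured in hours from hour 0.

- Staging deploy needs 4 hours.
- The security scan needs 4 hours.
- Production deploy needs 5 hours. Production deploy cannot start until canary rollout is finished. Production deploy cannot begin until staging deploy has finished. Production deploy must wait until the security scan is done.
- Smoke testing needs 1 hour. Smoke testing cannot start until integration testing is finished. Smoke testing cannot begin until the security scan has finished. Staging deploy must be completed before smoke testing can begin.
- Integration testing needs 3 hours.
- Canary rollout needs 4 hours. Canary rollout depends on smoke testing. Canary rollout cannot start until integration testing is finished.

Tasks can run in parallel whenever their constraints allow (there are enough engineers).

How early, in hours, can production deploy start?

Staging deploy can start immediately at hour 0; it finishes at hour 4.
The security scan can start immediately at hour 0; it finishes at hour 4.
Integration testing has no prerequisites, so it starts at hour 0 and finishes at hour 3.
For smoke testing: integration testing (finishes hour 3); the security scan (finishes hour 4); staging deploy (finishes hour 4). Taking the maximum gives a start of hour 4, and it finishes at 4 + 1 = hour 5.
For canary rollout: smoke testing (finishes hour 5); integration testing (finishes hour 3). Taking the maximum gives a start of hour 5, and it finishes at 5 + 4 = hour 9.
Production deploy waits on canary rollout (finishes hour 9); staging deploy (finishes hour 4); the security scan (finishes hour 4). The latest of these is hour 9, which is the earliest production deploy can start.

9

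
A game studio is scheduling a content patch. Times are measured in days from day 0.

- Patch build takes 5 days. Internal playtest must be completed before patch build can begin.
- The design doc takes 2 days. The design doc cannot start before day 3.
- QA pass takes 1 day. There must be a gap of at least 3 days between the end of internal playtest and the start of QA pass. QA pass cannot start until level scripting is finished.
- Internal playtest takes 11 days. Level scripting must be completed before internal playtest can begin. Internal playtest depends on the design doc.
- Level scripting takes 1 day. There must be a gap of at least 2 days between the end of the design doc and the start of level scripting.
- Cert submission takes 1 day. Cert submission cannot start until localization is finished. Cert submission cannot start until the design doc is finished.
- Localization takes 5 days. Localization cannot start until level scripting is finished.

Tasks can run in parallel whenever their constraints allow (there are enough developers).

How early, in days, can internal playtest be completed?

The design doc waits on its own release at day 3, so it starts at day 3 and finishes at 3 + 2 = day 5.
Level scripting cannot begin until the design doc (finishes day 5, plus 2-day gap → day 7). It runs from day 7 to 7 + 1 = day 8.
Internal playtest needs all of level scripting (finishes day 8); the design doc (finishes day 5). That puts its earliest start at day 8; it finishes at 8 + 11 = day 19.

19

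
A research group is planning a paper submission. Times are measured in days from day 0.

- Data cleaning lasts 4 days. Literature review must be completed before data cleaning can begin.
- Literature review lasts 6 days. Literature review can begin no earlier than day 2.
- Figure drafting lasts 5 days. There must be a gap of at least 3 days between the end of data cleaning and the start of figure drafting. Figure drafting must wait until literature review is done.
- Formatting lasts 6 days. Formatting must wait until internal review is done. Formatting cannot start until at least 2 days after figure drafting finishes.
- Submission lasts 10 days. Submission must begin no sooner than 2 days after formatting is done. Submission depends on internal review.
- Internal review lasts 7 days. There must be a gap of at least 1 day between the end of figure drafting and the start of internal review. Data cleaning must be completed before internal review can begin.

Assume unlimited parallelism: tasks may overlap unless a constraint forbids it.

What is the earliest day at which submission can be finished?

Literature review cannot begin until its own release at day 2. It runs from day 2 to 2 + 6 = day 8.
Data cleaning cannot begin until literature review (finishes day 8). It runs from day 8 to 8 + 4 = day 12.
Figure drafting cannot start until data cleaning (finishes day 12, plus 3-day gap → day 15); literature review (finishes day 8). The controlling bound is day 15, so figure drafting finishes at 15 + 5 = day 20.
For internal review: figure drafting (finishes day 20, plus 1-day gap → day 21); data cleaning (finishes day 12). Taking the maximum gives a start of day 21, and it finishes at 21 + 7 = day 28.
Formatting has to wait for internal review (finishes day 28); figure drafting (finishes day 20, plus 2-day gap → day 22). The latest of these is day 28, so formatting runs day 28 to 28 + 6 = day 34.
Submission cannot start until formatting (finishes day 34, plus 2-day gap → day 36); internal review (finishes day 28). The controlling bound is day 36, so submission finishes at 36 + 10 = day 46.

46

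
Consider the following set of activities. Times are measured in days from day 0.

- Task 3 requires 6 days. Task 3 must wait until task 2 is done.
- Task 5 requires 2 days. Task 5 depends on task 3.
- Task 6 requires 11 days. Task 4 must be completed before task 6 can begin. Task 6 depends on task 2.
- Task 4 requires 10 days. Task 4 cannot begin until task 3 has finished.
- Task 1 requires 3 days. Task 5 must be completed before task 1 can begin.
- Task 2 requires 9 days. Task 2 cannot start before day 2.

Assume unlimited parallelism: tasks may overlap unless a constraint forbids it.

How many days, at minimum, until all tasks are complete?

38

After its own release at day 2, task 2 can start at day 2 and finishes at day 11.
Task 3 waits on task 2 (finishes day 11), so it starts at day 11 and finishes at 11 + 6 = day 17.
After task 3 (finishes day 17), task 5 can start at day 17 and finishes at day 19.
Task 1 waits on task 5 (finishes day 19), so it starts at day 19 and finishes at 19 + 3 = day 22.
Task 4 waits on task 3 (finishes day 17), so it starts at day 17 and finishes at 17 + 10 = day 27.
Task 6 cannot start until task 4 (finishes day 27); task 2 (finishes day 11). The controlling bound is day 27, so task 6 finishes at 27 + 11 = day 38.
All tasks are finished once the last one completes. Finish times: Task 1 at 22, Task 2 at 11, Task 3 at 17, Task 4 at 27, Task 5 at 19, Task 6 at 38. The latest is day 38.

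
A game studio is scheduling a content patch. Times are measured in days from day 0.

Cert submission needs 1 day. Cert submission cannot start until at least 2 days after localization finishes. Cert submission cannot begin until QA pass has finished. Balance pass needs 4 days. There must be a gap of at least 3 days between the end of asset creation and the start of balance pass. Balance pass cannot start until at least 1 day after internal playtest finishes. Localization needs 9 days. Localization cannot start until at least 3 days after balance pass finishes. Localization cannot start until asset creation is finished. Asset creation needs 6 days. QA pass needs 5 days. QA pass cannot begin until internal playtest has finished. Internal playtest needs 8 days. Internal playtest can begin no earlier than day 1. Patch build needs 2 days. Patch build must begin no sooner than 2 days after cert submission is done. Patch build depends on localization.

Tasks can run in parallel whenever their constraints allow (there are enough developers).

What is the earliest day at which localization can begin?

Internal playtest waits on its own release at day 1, so it starts at day 1 and finishes at 1 + 8 = day 9.
Nothing blocks asset creation, so it runs from day 0 to day 6.
For balance pass: asset creation (finishes day 6, plus 3-day gap → day 9); internal playtest (finishes day 9, plus 1-day gap → day 10). Taking the maximum gives a start of day 10, and it finishes at 10 + 4 = day 14.
Localization waits on balance pass (finishes day 14, plus 3-day gap → day 17); asset creation (finishes day 6). The latest of these is day 17, which is the earliest localization can start.

17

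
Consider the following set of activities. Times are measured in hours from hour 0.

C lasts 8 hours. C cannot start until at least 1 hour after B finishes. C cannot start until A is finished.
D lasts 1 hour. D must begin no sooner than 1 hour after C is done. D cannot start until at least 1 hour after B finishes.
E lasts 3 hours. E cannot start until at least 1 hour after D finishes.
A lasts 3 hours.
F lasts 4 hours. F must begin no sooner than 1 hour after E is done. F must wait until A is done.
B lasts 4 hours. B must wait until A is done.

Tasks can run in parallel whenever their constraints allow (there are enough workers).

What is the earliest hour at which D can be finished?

Nothing blocks A, so it runs from hour 0 to hour 3.
B waits on A (finishes hour 3), so it starts at hour 3 and finishes at 3 + 4 = hour 7.
For C: B (finishes hour 7, plus 1-hour gap → hour 8); A (finishes hour 3). Taking the maximum gives a start of hour 8, and it finishes at 8 + 8 = hour 16.
D has to wait for C (finishes hour 16, plus 1-hour gap → hour 17); B (finishes hour 7, plus 1-hour gap → hour 8). The latest of these is hour 17, so D runs hour 17 to 17 + 1 = hour 18.

18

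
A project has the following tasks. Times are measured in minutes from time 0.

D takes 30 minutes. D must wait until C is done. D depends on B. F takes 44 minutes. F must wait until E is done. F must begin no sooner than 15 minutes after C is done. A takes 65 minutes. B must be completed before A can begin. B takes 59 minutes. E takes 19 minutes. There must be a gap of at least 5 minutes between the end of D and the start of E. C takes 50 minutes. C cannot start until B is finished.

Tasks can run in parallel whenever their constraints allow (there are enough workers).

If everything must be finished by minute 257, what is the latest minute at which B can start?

A must finish by minute 257; it takes 65 minutes, so it must start by 257 − 65 = minute 192.
To finish by minute 257, F (duration 44) must start no later than minute 213.
E must finish before F (must start by minute 213). With a 19-minute duration, E must start by 213 − 19 = minute 194.
D has to be done before E (must start by minute 194, minus 5-minute gap → minute 189). That means finishing by minute 189, i.e. starting by 189 − 30 = minute 159.
For C: D (must start by minute 159); F (must start by minute 213, minus 15-minute gap → minute 198). The most restrictive is minute 159; with a 50-minute duration, C must start by minute 109.
B must finish in time for A (must start by minute 192); C (must start by minute 109); D (must start by minute 159). The tightest is minute 109, so B must start by 109 − 59 = minute 50.

50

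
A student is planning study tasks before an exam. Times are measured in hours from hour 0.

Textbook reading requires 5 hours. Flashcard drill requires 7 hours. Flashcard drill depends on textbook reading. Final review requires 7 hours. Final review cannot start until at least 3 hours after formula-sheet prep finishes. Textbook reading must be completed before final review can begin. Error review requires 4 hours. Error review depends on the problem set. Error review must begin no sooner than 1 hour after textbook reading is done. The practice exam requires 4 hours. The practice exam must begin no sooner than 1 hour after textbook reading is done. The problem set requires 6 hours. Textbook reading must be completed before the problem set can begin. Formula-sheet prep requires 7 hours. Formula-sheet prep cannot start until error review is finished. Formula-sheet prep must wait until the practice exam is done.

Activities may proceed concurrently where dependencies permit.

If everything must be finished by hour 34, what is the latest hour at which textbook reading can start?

Final review has no dependents, so it just needs to finish by hour 34. Starting by 34 − 7 = hour 27 achieves that.
Formula-sheet prep feeds into final review (must start by hour 27, minus 3-hour gap → hour 24); so formula-sheet prep must finish by hour 24 and therefore start by hour 17.
Error review has to be done before formula-sheet prep (must start by hour 17). That means finishing by hour 17, i.e. starting by 17 − 4 = hour 13.
Since error review (must start by hour 13) depends on it, the problem set must finish by hour 13. Backing off its 6-hour duration gives a latest start of hour 7.
To finish by hour 34, flashcard drill (duration 7) must start no later than hour 27.
The practice exam has to be done before formula-sheet prep (must start by hour 17). That means finishing by hour 17, i.e. starting by 17 − 4 = hour 13.
Textbook reading feeds the problem set (must start by hour 7); flashcard drill (must start by hour 27); the practice exam (must start by hour 13, minus 1-hour gap → hour 12); error review (must start by hour 13, minus 1-hour gap → hour 12); final review (must start by hour 27). Taking the minimum, textbook reading must finish by hour 7 and start by 7 − 5 = hour 2.

2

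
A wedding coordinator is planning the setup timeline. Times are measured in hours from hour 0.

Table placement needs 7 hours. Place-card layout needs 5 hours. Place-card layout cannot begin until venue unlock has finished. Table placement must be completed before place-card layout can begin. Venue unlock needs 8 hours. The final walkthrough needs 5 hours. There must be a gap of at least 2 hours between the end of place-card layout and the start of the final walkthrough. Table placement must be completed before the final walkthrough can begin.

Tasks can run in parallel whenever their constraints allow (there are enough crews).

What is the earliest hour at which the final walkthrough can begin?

15

Table placement can start immediately at hour 0; it finishes at hour 7.
Venue unlock can start immediately at hour 0; it finishes at hour 8.
Place-card layout cannot start until venue unlock (finishes hour 8); table placement (finishes hour 7). The controlling bound is hour 8, so place-card layout finishes at 8 + 5 = hour 13.
The final walkthrough waits on place-card layout (finishes hour 13, plus 2-hour gap → hour 15); table placement (finishes hour 7). The latest of these is hour 15, which is the earliest the final walkthrough can start.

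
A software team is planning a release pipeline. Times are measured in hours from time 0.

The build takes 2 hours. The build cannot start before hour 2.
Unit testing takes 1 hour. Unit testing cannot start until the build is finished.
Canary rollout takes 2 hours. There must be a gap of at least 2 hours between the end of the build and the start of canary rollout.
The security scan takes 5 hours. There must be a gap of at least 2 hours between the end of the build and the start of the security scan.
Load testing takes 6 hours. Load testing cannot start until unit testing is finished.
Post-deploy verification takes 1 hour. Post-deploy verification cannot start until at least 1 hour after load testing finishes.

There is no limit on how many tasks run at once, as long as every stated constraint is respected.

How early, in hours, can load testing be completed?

11

After its own release at hour 2, the build can start at hour 2 and finishes at hour 4.
After the build (finishes hour 4), unit testing can start at hour 4 and finishes at hour 5.
Load testing waits on unit testing (finishes hour 5), so it starts at hour 5 and finishes at 5 + 6 = hour 11.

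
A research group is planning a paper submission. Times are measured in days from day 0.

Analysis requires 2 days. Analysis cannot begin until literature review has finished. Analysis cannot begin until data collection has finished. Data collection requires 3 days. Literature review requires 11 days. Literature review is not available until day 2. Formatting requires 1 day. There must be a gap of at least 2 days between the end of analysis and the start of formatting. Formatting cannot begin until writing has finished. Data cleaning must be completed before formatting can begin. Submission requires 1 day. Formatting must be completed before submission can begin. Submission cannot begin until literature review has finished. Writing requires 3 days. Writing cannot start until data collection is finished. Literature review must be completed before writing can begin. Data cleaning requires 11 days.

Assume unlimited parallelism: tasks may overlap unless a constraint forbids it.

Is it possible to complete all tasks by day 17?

Data cleaning has no prerequisites, so it starts at day 0 and finishes at day 11.
Nothing blocks data collection, so it runs from day 0 to day 3.
After its own release at day 2, literature review can start at day 2 and finishes at day 13.
Writing has to wait for data collection (finishes day 3); literature review (finishes day 13). The latest of these is day 13, so writing runs day 13 to 13 + 3 = day 16.
For analysis: literature review (finishes day 13); data collection (finishes day 3). Taking the maximum gives a start of day 13, and it finishes at 13 + 2 = day 15.
For formatting: analysis (finishes day 15, plus 2-day gap → day 17); writing (finishes day 16); data cleaning (finishes day 11). Taking the maximum gives a start of day 17, and it finishes at 17 + 1 = day 18.
For submission: formatting (finishes day 18); literature review (finishes day 13). Taking the maximum gives a start of day 18, and it finishes at 18 + 1 = day 19.
The earliest everything can be done is day 19, which is after the deadline of 17, so it is not possible.

No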